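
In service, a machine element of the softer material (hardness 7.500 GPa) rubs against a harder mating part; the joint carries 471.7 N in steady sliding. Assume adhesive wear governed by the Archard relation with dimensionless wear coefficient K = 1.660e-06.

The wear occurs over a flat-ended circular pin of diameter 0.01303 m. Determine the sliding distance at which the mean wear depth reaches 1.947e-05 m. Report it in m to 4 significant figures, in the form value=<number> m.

Intermediate values are displayed rounded — the computation keeps full precision. Rounded just once to 4 significant figures.
Hardness H = 7.500 GPa = 7.500e+09 Pa.
Contact area A = π·d²/4 = π·(0.01303 m)²/4 = 1.333e-04 m².
Working in SI base units: W = 471.7 N, H = 7.500e+09 Pa, K = 1.660e-06.
At the depth limit, V_lim = h_lim·A = 1.947e-05 · 1.333e-04 = 2.596e-09 m³.
Thus life L = V_lim·H/(K·W) = 2.596e-09 · 7.500e+09 / (1.660e-06 · 471.7) = 2.487e+04 m.

value=2.487e+04 m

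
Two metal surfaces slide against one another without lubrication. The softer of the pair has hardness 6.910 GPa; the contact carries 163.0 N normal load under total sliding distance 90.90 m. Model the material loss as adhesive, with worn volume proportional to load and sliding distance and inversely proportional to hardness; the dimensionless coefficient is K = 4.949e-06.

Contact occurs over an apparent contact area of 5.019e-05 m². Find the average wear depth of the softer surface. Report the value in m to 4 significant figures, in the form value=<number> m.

Printed values are rounded, and the algebra runs at exact precision, and a lone final rounding: 4 significant figures.
Hardness H = 6.910 GPa = 6.910e+09 Pa.
As SI base values: W = 163.0 N, H = 6.910e+09 Pa, K = 4.949e-06.
By Archard's law, V = K·W·L/H = 4.949e-06 · 163.0 · 90.90 / 6.910e+09 = 1.061e-11 m³.
Mean wear depth h = V/A = 1.061e-11 / 5.019e-05 = 2.114e-07 m.

value=2.114e-07 m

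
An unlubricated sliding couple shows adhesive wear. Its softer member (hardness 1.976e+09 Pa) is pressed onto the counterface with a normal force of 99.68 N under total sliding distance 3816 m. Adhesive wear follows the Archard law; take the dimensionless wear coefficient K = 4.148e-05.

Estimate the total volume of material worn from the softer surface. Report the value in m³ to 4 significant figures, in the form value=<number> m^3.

value=7.985e-09 m^3

Intermediates appear rounded; all working math holds full precision — one final rounding to 4 significant digits.
As SI base values: W = 99.68 N, H = 1.976e+09 Pa, K = 4.148e-05.
Archard volume V = K·W·L/H = 4.148e-05 · 99.68 · 3816 / 1.976e+09 = 7.985e-09 m³.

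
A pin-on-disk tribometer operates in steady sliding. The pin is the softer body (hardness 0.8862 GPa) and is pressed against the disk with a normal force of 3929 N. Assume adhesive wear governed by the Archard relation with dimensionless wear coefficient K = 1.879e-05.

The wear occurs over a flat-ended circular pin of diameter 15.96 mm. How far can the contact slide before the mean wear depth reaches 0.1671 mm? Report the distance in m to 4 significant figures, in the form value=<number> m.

value=401.3 m

All arithmetic holds full precision. Intermediate values appear rounded, and one last rounding to 4 significant figures.
Hardness H = 0.8862 GPa = 8.862e+08 Pa.
Pin diameter d = 15.96 mm = 0.01596 m. Contact area A = π·d²/4 = π·(0.01596 m)²/4 = 2.001e-04 m².
Depth limit h_lim = 0.1671 mm = 1.671e-04 m.
Working in SI base units: W = 3929 N, H = 8.862e+08 Pa, K = 1.879e-05.
At the depth limit, V_lim = h_lim·A = 1.671e-04 · 2.001e-04 = 3.343e-08 m³.
Inverting, life L = V_lim·H/(K·W) = 3.343e-08 · 8.862e+08 / (1.879e-05 · 3929) = 401.3 m.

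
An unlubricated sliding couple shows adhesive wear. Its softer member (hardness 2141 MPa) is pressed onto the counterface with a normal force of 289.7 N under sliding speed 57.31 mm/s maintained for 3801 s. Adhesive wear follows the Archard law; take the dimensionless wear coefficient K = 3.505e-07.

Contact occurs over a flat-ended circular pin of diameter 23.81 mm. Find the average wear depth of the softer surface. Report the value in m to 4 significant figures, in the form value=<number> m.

value=2.320e-08 m

The computation maintains full float precision; the intermediates are shown rounded; a single final rounding to four significant figures.
Sliding speed v = 57.31 mm/s = 0.05731 m/s. Distance L = v·t = 0.05731 m/s × 3801 s = 217.8 m.
Hardness H = 2141 MPa = 2.141e+09 Pa.
Pin diameter d = 23.81 mm = 0.02381 m. Contact area A = π·d²/4 = π·(0.02381 m)²/4 = 4.453e-04 m².
In SI base units: W = 289.7 N, H = 2.141e+09 Pa, K = 3.505e-07.
Volume removed: V = K·W·L/H = 3.505e-07 · 289.7 · 217.8 / 2.141e+09 = 1.033e-11 m³.
Mean wear depth h = V/A = 1.033e-11 / 4.453e-04 = 2.320e-08 m.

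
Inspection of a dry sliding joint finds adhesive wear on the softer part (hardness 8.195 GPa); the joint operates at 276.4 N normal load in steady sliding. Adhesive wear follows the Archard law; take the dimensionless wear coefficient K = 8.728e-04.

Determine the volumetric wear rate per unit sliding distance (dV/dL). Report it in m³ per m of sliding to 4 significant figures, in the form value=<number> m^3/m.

Intermediates are displayed rounded — the algebra carries full precision; one last rounding to 4 significant digits.
Hardness H = 8.195 GPa = 8.195e+09 Pa.
In SI base units, W = 276.4 N, H = 8.195e+09 Pa, K = 8.728e-04.
Volumetric rate dV/dL = K·W/H (no L dependence): 8.728e-04 · 276.4 / 8.195e+09 = 2.944e-11 m³/m.

value=2.944e-11 m^3/m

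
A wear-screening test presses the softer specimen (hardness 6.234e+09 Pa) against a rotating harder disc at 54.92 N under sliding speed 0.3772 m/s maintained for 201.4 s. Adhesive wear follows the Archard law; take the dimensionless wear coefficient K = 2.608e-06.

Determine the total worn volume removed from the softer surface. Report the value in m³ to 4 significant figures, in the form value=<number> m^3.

value=1.745e-12 m^3

The intermediates are shown rounded; each operation runs at full float precision, and rounded just once to 4 significant digits.
Convert: Sliding distance L = v·t = 0.3772 m/s × 201.4 s = 75.97 m.
Working in SI base units: W = 54.92 N, H = 6.234e+09 Pa, K = 2.608e-06.
The Archard volume V = K·W·L/H = 2.608e-06 · 54.92 · 75.97 / 6.234e+09 = 1.745e-12 m³.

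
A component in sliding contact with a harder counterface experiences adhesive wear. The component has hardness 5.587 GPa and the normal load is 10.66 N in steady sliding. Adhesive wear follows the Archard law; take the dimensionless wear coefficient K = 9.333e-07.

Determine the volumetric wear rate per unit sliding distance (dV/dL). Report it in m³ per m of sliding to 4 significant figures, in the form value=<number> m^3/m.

Intermediate values are displayed rounded — the algebra maintains full precision; one final rounding: four significant digits.
Convert: Hardness H = 5.587 GPa = 5.587e+09 Pa.
Expressed in SI base units: W = 10.66 N, H = 5.587e+09 Pa, K = 9.333e-07.
Volumetric rate dV/dL = K·W/H: 9.333e-07 · 10.66 / 5.587e+09 = 1.781e-15 m³/m.

value=1.781e-15 m^3/m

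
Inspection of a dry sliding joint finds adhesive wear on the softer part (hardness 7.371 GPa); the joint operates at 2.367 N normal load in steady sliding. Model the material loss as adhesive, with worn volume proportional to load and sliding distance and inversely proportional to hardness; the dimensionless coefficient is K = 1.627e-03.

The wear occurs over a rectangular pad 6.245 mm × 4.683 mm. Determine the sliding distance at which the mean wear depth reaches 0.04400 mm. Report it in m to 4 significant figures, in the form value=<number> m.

value=2463 m

The intermediates are displayed rounded, and all working math holds full float precision. Rounded just once: 4 significant digits.
Hardness H = 7.371 GPa = 7.371e+09 Pa.
Pad sides 6.245 mm × 4.683 mm = 0.006245 m × 0.004683 m. Contact area A = 0.006245 m × 0.004683 m = 2.925e-05 m².
Depth limit h_lim = 0.04400 mm = 4.400e-05 m.
Collected in SI base units: W = 2.367 N, H = 7.371e+09 Pa, K = 1.627e-03.
Permissible volume V_lim = h_lim·A = 4.400e-05 · 2.925e-05 = 1.287e-09 m³.
Thus life L = V_lim·H/(K·W) = 1.287e-09 · 7.371e+09 / (1.627e-03 · 2.367) = 2463 m.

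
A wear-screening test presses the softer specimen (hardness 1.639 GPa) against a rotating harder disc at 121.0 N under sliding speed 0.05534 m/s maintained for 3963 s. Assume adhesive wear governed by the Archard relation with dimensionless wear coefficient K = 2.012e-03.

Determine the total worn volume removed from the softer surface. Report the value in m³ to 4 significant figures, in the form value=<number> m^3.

Intermediate values are shown rounded, and all arithmetic maintains full float precision — a single final rounding, at 4 significant figures.
Convert: Distance L = v·t = 0.05534 m/s × 3963 s = 219.3 m.
Convert: Hardness H = 1.639 GPa = 1.639e+09 Pa.
In SI base units: W = 121.0 N, H = 1.639e+09 Pa, K = 2.012e-03.
Apply Archard: V = K·W·L/H = 2.012e-03 · 121.0 · 219.3 / 1.639e+09 = 3.258e-08 m³.

value=3.258e-08 m^3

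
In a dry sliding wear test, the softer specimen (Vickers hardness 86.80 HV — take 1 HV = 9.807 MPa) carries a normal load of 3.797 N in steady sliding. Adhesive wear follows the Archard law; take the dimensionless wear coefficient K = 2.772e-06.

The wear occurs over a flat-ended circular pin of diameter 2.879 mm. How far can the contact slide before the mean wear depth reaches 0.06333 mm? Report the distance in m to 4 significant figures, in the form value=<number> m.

value=3.334e+04 m

Shown intermediates are rounded. Each operation holds full float precision, and rounded just once to four significant figures.
Convert: Hardness H = 86.80 HV × 9.807 MPa/HV = 851.2 MPa = 8.512e+08 Pa.
Convert: Pin diameter d = 2.879 mm = 0.002879 m. Contact area A = π·d²/4 = π·(0.002879 m)²/4 = 6.510e-06 m².
Convert: Depth limit h_lim = 0.06333 mm = 6.333e-05 m.
As SI base values: W = 3.797 N, H = 8.512e+08 Pa, K = 2.772e-06.
Permissible volume V_lim = h_lim·A = 6.333e-05 · 6.510e-06 = 4.123e-10 m³.
Sliding life L = V_lim·H/(K·W) = 4.123e-10 · 8.512e+08 / (2.772e-06 · 3.797) = 3.334e+04 m.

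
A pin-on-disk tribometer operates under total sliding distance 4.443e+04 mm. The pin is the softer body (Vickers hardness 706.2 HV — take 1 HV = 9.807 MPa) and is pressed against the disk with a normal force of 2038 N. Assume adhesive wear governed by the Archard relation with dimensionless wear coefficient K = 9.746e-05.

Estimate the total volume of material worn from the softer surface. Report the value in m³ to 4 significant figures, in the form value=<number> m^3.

value=1.274e-09 m^3

The computation holds full float precision, and intermediates appear rounded — a lone final rounding: four significant digits.
Convert: Path length L = 4.443e+04 mm = 44.43 m.
Convert: Hardness H = 706.2 HV × 9.807 MPa/HV = 6926 MPa = 6.926e+09 Pa.
As SI base values: W = 2038 N, H = 6.926e+09 Pa, K = 9.746e-05.
By Archard's law, V = K·W·L/H = 9.746e-05 · 2038 · 44.43 / 6.926e+09 = 1.274e-09 m³.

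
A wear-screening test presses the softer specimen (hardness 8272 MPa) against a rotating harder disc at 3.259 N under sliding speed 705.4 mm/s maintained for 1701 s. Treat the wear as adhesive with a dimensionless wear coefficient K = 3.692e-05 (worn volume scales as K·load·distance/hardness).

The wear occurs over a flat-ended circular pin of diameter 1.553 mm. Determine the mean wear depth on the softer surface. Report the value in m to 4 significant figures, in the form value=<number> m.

value=9.214e-06 m

Printed values are rounded — the computation holds full float precision, and rounded just once, at four significant figures.
Convert: Sliding speed v = 705.4 mm/s = 0.7054 m/s. Path length L = v·t = 0.7054 m/s × 1701 s = 1200 m.
Convert: Hardness H = 8272 MPa = 8.272e+09 Pa.
Convert: Pin diameter d = 1.553 mm = 0.001553 m. Contact area A = π·d²/4 = π·(0.001553 m)²/4 = 1.894e-06 m².
In SI base units: W = 3.259 N, H = 8.272e+09 Pa, K = 3.692e-05.
The Archard volume V = K·W·L/H = 3.692e-05 · 3.259 · 1200 / 8.272e+09 = 1.745e-11 m³.
Mean depth h = V/A = 1.745e-11 / 1.894e-06 = 9.214e-06 m.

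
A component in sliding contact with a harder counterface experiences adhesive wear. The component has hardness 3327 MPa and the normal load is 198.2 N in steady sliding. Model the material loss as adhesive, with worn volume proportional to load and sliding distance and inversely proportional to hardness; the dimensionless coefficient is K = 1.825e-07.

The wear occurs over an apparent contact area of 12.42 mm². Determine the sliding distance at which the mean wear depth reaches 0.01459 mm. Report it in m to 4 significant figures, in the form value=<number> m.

value=1.667e+04 m

Intermediate values are printed rounded; all working math keeps exact precision — rounded just once: 4 significant digits.
Hardness H = 3327 MPa = 3.327e+09 Pa.
Contact area A = 12.42 mm² = 1.242e-05 m².
Depth limit h_lim = 0.01459 mm = 1.459e-05 m.
Restated in SI base units: W = 198.2 N, H = 3.327e+09 Pa, K = 1.825e-07.
Volume at the limit: V_lim = h_lim·A = 1.459e-05 · 1.242e-05 = 1.812e-10 m³.
So the life L = V_lim·H/(K·W) = 1.812e-10 · 3.327e+09 / (1.825e-07 · 198.2) = 1.667e+04 m.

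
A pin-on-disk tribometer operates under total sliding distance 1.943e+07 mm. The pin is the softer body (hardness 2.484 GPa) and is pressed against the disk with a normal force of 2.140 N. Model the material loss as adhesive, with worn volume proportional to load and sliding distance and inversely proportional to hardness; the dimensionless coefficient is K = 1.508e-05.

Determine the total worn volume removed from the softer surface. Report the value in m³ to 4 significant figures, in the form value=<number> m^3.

Intermediate values appear rounded. All arithmetic keeps exact precision — a single final rounding: four significant digits.
Convert: Distance covered L = 1.943e+07 mm = 1.943e+04 m.
Convert: Hardness H = 2.484 GPa = 2.484e+09 Pa.
Collected in SI base units: W = 2.140 N, H = 2.484e+09 Pa, K = 1.508e-05.
Archard volume V = K·W·L/H = 1.508e-05 · 2.140 · 1.943e+04 / 2.484e+09 = 2.524e-10 m³.

value=2.524e-10 m^3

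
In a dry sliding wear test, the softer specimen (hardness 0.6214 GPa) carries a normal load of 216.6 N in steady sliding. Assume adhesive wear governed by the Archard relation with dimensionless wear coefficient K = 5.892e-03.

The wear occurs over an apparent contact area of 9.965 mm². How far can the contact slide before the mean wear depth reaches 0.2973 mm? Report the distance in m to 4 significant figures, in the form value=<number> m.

Every step maintains exact precision. Printed values are rounded, and one last rounding, at 4 significant digits.
Hardness H = 0.6214 GPa = 6.214e+08 Pa.
Contact area A = 9.965 mm² = 9.965e-06 m².
Depth limit h_lim = 0.2973 mm = 2.973e-04 m.
Expressed in SI base units: W = 216.6 N, H = 6.214e+08 Pa, K = 5.892e-03.
Wearable volume V_lim = h_lim·A = 2.973e-04 · 9.965e-06 = 2.963e-09 m³.
So the life L = V_lim·H/(K·W) = 2.963e-09 · 6.214e+08 / (5.892e-03 · 216.6) = 1.443 m.

value=1.443 m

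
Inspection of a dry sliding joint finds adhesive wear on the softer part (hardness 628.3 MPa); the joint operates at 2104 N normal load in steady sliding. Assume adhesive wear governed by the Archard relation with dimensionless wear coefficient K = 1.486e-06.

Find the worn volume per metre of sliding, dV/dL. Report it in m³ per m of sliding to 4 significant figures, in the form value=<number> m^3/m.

value=4.976e-12 m^3/m

All working math holds full precision, and intermediates are displayed rounded, and a single final rounding to 4 significant figures.
Hardness H = 628.3 MPa = 6.283e+08 Pa.
Collected in SI base units: W = 2104 N, H = 6.283e+08 Pa, K = 1.486e-06.
Wear rate dV/dL = K·W/H (no L dependence): 1.486e-06 · 2104 / 6.283e+08 = 4.976e-12 m³/m.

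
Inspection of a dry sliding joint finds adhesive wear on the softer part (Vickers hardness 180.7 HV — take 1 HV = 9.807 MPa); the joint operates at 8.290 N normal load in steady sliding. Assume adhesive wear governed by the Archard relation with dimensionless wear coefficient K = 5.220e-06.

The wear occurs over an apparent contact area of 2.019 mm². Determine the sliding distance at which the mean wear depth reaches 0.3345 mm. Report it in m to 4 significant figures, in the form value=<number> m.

The intermediates are displayed rounded, and all arithmetic holds full float precision — a single final rounding, at four significant digits.
Convert: Hardness H = 180.7 HV × 9.807 MPa/HV = 1772 MPa = 1.772e+09 Pa.
Convert: Contact area A = 2.019 mm² = 2.019e-06 m².
Convert: Depth limit h_lim = 0.3345 mm = 3.345e-04 m.
Collected in SI base units: W = 8.290 N, H = 1.772e+09 Pa, K = 5.220e-06.
Allowed volume V_lim = h_lim·A = 3.345e-04 · 2.019e-06 = 6.754e-10 m³.
Thus life L = V_lim·H/(K·W) = 6.754e-10 · 1.772e+09 / (5.220e-06 · 8.290) = 2.766e+04 m.

value=2.766e+04 m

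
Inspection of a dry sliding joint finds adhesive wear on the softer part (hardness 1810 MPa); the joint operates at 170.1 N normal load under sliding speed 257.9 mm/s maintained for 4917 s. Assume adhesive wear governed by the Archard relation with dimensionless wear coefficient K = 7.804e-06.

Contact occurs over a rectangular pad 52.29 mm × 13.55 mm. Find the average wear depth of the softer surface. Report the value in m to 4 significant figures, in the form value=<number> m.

The intermediates are shown rounded; the algebra carries full float precision. Rounded just once to 4 significant digits.
Sliding speed v = 257.9 mm/s = 0.2579 m/s. Path length L = v·t = 0.2579 m/s × 4917 s = 1268 m.
Hardness H = 1810 MPa = 1.810e+09 Pa.
Pad sides 52.29 mm × 13.55 mm = 0.05229 m × 0.01355 m. Contact area A = 0.05229 m × 0.01355 m = 7.085e-04 m².
Collected in SI base units: W = 170.1 N, H = 1.810e+09 Pa, K = 7.804e-06.
Worn volume V = K·W·L/H = 7.804e-06 · 170.1 · 1268 / 1.810e+09 = 9.300e-10 m³.
Depth h = V/A = 9.300e-10 / 7.085e-04 = 1.313e-06 m.

value=1.313e-06 m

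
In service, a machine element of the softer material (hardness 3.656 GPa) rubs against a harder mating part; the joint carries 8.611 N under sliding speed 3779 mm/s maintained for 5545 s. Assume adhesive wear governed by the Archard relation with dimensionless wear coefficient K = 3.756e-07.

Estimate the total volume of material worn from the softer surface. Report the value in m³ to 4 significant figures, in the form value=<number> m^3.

The intermediates are displayed rounded. The algebra keeps full precision — a lone final rounding: four significant figures.
Convert: Sliding speed v = 3779 mm/s = 3.779 m/s. Sliding distance L = v·t = 3.779 m/s × 5545 s = 2.095e+04 m.
Convert: Hardness H = 3.656 GPa = 3.656e+09 Pa.
Working in SI base units: W = 8.611 N, H = 3.656e+09 Pa, K = 3.756e-07.
Archard volume V = K·W·L/H = 3.756e-07 · 8.611 · 2.095e+04 / 3.656e+09 = 1.854e-11 m³.

value=1.854e-11 m^3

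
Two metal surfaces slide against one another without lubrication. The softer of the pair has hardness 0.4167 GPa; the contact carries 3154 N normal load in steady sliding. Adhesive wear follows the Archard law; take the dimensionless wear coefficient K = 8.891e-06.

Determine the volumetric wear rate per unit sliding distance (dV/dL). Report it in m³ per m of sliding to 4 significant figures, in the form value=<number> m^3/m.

value=6.730e-11 m^3/m

The computation maintains full float precision — the intermediates are displayed rounded. Rounded just once, at 4 significant digits.
Hardness H = 0.4167 GPa = 4.167e+08 Pa.
Restated in SI base units: W = 3154 N, H = 4.167e+08 Pa, K = 8.891e-06.
Sliding wear rate dV/dL = K·W/H, per unit distance: 8.891e-06 · 3154 / 4.167e+08 = 6.730e-11 m³/m.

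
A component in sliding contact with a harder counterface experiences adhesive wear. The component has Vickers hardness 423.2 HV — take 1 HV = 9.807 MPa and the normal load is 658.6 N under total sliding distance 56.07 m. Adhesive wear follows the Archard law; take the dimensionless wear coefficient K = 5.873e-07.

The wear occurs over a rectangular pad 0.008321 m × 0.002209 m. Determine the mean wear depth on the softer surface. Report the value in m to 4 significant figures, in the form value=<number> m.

value=2.843e-07 m

The algebra carries exact precision. Quoted intermediates are rounded; rounded once at the end, at 4 significant digits.
Hardness H = 423.2 HV × 9.807 MPa/HV = 4150 MPa = 4.150e+09 Pa.
Contact area A = 0.008321 m × 0.002209 m = 1.838e-05 m².
Working in SI base units: W = 658.6 N, H = 4.150e+09 Pa, K = 5.873e-07.
Volume removed: V = K·W·L/H = 5.873e-07 · 658.6 · 56.07 / 4.150e+09 = 5.226e-12 m³.
Average depth h = V/A = 5.226e-12 / 1.838e-05 = 2.843e-07 m.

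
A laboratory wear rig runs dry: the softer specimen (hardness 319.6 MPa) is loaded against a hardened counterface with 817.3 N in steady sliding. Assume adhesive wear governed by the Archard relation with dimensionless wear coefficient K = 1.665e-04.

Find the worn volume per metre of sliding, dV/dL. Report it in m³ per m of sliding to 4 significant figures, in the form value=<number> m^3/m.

value=4.258e-10 m^3/m

The computation holds exact precision; intermediates are displayed rounded — one final rounding to 4 significant figures.
Hardness H = 319.6 MPa = 3.196e+08 Pa.
SI base units throughout: W = 817.3 N, H = 3.196e+08 Pa, K = 1.665e-04.
Wear rate dV/dL = K·W/H (independent of L): 1.665e-04 · 817.3 / 3.196e+08 = 4.258e-10 m³/m.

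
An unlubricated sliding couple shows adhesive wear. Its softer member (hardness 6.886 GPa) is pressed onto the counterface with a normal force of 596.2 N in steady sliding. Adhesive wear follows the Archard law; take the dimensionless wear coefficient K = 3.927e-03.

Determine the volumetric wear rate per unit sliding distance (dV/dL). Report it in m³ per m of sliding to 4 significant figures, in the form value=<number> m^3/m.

The algebra holds exact precision, and intermediate values are displayed rounded — a lone final rounding to four significant figures.
Hardness H = 6.886 GPa = 6.886e+09 Pa.
As SI base values: W = 596.2 N, H = 6.886e+09 Pa, K = 3.927e-03.
Sliding wear rate dV/dL = K·W/H (no L dependence): 3.927e-03 · 596.2 / 6.886e+09 = 3.400e-10 m³/m.

value=3.400e-10 m^3/m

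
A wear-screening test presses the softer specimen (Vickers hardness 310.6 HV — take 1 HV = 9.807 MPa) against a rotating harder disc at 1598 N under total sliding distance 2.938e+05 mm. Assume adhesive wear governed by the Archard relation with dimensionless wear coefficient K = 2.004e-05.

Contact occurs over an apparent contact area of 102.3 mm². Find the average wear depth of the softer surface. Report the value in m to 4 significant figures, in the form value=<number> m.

value=3.019e-05 m

Intermediates are displayed rounded — each operation runs at exact precision; a lone final rounding: 4 significant figures.
Convert: The distance L = 2.938e+05 mm = 293.8 m.
Convert: Hardness H = 310.6 HV × 9.807 MPa/HV = 3046 MPa = 3.046e+09 Pa.
Convert: Contact area A = 102.3 mm² = 1.023e-04 m².
Restated in SI base units: W = 1598 N, H = 3.046e+09 Pa, K = 2.004e-05.
Volume removed: V = K·W·L/H = 2.004e-05 · 1598 · 293.8 / 3.046e+09 = 3.089e-09 m³.
Mean depth h = V/A = 3.089e-09 / 1.023e-04 = 3.019e-05 m.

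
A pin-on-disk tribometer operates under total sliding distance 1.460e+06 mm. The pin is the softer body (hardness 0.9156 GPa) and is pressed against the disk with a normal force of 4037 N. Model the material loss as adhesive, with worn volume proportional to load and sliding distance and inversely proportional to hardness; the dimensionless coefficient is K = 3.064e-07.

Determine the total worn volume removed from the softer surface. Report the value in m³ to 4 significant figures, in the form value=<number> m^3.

The intermediates are shown rounded — each operation maintains full precision, and rounded just once, at four significant digits.
Convert: Total distance L = 1.460e+06 mm = 1460 m.
Convert: Hardness H = 0.9156 GPa = 9.156e+08 Pa.
Working in SI base units: W = 4037 N, H = 9.156e+08 Pa, K = 3.064e-07.
Apply Archard: V = K·W·L/H = 3.064e-07 · 4037 · 1460 / 9.156e+08 = 1.972e-09 m³.

value=1.972e-09 m^3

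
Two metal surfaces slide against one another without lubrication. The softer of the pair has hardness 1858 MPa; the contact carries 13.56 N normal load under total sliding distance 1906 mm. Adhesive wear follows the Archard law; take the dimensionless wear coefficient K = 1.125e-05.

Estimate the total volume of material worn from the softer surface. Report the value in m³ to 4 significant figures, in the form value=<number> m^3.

Intermediates appear rounded; all arithmetic carries exact precision; rounded once at the end, at four significant digits.
Total distance L = 1906 mm = 1.906 m.
Hardness H = 1858 MPa = 1.858e+09 Pa.
In SI base units, W = 13.56 N, H = 1.858e+09 Pa, K = 1.125e-05.
The Archard volume V = K·W·L/H = 1.125e-05 · 13.56 · 1.906 / 1.858e+09 = 1.565e-13 m³.

value=1.565e-13 m^3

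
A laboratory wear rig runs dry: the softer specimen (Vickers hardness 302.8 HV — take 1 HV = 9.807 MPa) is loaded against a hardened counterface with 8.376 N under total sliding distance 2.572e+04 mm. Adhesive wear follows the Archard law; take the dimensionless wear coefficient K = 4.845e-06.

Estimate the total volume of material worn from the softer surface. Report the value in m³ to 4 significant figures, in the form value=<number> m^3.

value=3.515e-13 m^3

Intermediates are printed rounded; each operation maintains exact precision — one final rounding to four significant figures.
Convert: The distance L = 2.572e+04 mm = 25.72 m.
Convert: Hardness H = 302.8 HV × 9.807 MPa/HV = 2970 MPa = 2.970e+09 Pa.
Collected in SI base units: W = 8.376 N, H = 2.970e+09 Pa, K = 4.845e-06.
Archard relation: V = K·W·L/H = 4.845e-06 · 8.376 · 25.72 / 2.970e+09 = 3.515e-13 m³.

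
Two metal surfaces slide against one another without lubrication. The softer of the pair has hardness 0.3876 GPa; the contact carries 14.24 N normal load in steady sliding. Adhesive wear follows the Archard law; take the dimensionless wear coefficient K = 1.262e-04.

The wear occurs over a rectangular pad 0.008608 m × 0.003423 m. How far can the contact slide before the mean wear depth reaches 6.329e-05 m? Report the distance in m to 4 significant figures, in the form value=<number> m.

value=402.2 m

Intermediate values appear rounded. The computation runs at full float precision, and one last rounding: four significant figures.
Hardness H = 0.3876 GPa = 3.876e+08 Pa.
Contact area A = 0.008608 m × 0.003423 m = 2.947e-05 m².
Restated in SI base units: W = 14.24 N, H = 3.876e+08 Pa, K = 1.262e-04.
Volume at the limit: V_lim = h_lim·A = 6.329e-05 · 2.947e-05 = 1.865e-09 m³.
Life L = V_lim·H/(K·W) = 1.865e-09 · 3.876e+08 / (1.262e-04 · 14.24) = 402.2 m.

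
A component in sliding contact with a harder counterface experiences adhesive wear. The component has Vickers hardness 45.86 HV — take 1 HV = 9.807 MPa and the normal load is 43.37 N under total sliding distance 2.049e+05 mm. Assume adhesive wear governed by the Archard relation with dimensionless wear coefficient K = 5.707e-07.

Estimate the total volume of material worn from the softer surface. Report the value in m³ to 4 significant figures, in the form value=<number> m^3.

value=1.128e-11 m^3

Each operation carries full float precision; quoted intermediates are rounded, and one last rounding to four significant digits.
Distance L = 2.049e+05 mm = 204.9 m.
Hardness H = 45.86 HV × 9.807 MPa/HV = 449.7 MPa = 4.497e+08 Pa.
As SI base values: W = 43.37 N, H = 4.497e+08 Pa, K = 5.707e-07.
Apply Archard: V = K·W·L/H = 5.707e-07 · 43.37 · 204.9 / 4.497e+08 = 1.128e-11 m³.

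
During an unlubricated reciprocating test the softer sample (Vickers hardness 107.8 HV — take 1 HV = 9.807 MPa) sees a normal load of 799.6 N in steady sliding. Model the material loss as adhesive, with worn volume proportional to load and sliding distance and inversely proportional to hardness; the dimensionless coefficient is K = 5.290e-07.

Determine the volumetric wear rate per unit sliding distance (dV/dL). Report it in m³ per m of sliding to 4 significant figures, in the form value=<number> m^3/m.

The algebra keeps full precision — the intermediates are printed rounded; rounded once at the end: four significant digits.
Convert: Hardness H = 107.8 HV × 9.807 MPa/HV = 1057 MPa = 1.057e+09 Pa.
In SI base units, W = 799.6 N, H = 1.057e+09 Pa, K = 5.290e-07.
Rate of wear dV/dL = K·W/H, so: 5.290e-07 · 799.6 / 1.057e+09 = 4.001e-13 m³/m.

value=4.001e-13 m^3/m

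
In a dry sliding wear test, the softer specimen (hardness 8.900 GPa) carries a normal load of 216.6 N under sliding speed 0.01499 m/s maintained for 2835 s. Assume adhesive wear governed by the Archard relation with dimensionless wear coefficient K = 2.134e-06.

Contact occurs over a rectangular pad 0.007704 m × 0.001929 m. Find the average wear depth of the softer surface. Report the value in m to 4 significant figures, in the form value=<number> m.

Every step carries full precision; intermediate values are displayed rounded; rounded just once, at 4 significant figures.
Convert: Distance covered L = v·t = 0.01499 m/s × 2835 s = 42.50 m.
Convert: Hardness H = 8.900 GPa = 8.900e+09 Pa.
Convert: Contact area A = 0.007704 m × 0.001929 m = 1.486e-05 m².
As SI base values: W = 216.6 N, H = 8.900e+09 Pa, K = 2.134e-06.
Archard relation: V = K·W·L/H = 2.134e-06 · 216.6 · 42.50 / 8.900e+09 = 2.207e-12 m³.
Average depth h = V/A = 2.207e-12 / 1.486e-05 = 1.485e-07 m.

value=1.485e-07 m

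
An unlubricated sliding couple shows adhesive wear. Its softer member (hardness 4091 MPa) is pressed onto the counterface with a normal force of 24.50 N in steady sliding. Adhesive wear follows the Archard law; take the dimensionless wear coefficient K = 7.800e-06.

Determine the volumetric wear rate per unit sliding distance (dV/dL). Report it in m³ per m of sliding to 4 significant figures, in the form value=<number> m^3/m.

All arithmetic runs at full precision. Intermediates appear rounded — one last rounding, at four significant figures.
Hardness H = 4091 MPa = 4.091e+09 Pa.
Expressed in SI base units: W = 24.50 N, H = 4.091e+09 Pa, K = 7.800e-06.
Wear rate dV/dL = K·W/H (independent of L): 7.800e-06 · 24.50 / 4.091e+09 = 4.671e-14 m³/m.

value=4.671e-14 m^3/m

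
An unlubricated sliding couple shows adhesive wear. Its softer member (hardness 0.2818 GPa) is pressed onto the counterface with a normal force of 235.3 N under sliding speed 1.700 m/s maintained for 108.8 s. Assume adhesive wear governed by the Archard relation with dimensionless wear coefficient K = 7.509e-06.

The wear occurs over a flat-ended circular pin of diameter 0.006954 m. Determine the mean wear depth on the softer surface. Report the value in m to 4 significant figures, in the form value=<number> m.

value=3.053e-05 m

All working math holds full float precision. Intermediates are shown rounded — one final rounding to four significant figures.
Distance covered L = v·t = 1.700 m/s × 108.8 s = 185.0 m.
Hardness H = 0.2818 GPa = 2.818e+08 Pa.
Contact area A = π·d²/4 = π·(0.006954 m)²/4 = 3.798e-05 m².
In SI base units, W = 235.3 N, H = 2.818e+08 Pa, K = 7.509e-06.
Apply Archard: V = K·W·L/H = 7.509e-06 · 235.3 · 185.0 / 2.818e+08 = 1.160e-09 m³.
Mean wear depth h = V/A = 1.160e-09 / 3.798e-05 = 3.053e-05 m.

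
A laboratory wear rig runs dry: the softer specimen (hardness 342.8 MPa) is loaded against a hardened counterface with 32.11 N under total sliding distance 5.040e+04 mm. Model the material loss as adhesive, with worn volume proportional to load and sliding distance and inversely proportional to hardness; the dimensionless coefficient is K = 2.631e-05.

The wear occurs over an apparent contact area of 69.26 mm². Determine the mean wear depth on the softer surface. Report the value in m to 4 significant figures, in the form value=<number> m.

value=1.793e-06 m

The algebra holds full precision — intermediates are printed rounded; one last rounding: four significant digits.
The distance L = 5.040e+04 mm = 50.40 m.
Hardness H = 342.8 MPa = 3.428e+08 Pa.
Contact area A = 69.26 mm² = 6.926e-05 m².
In SI base units: W = 32.11 N, H = 3.428e+08 Pa, K = 2.631e-05.
Archard relation: V = K·W·L/H = 2.631e-05 · 32.11 · 50.40 / 3.428e+08 = 1.242e-10 m³.
Mean depth h = V/A = 1.242e-10 / 6.926e-05 = 1.793e-06 m.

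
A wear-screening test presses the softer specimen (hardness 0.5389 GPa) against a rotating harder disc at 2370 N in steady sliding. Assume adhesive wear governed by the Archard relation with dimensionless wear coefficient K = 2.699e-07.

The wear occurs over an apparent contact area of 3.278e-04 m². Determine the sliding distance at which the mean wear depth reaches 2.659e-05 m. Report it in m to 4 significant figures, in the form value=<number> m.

value=7343 m

The algebra runs at full float precision — the intermediates appear rounded, and one last rounding: 4 significant digits.
Hardness H = 0.5389 GPa = 5.389e+08 Pa.
SI base units throughout: W = 2370 N, H = 5.389e+08 Pa, K = 2.699e-07.
At the depth limit, V_lim = h_lim·A = 2.659e-05 · 3.278e-04 = 8.716e-09 m³.
Sliding life L = V_lim·H/(K·W) = 8.716e-09 · 5.389e+08 / (2.699e-07 · 2370) = 7343 m.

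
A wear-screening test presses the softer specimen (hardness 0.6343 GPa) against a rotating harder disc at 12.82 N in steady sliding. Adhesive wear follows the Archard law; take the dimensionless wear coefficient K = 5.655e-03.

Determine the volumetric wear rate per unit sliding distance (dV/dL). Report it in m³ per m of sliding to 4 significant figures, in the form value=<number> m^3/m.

Intermediate values are shown rounded, and all arithmetic carries exact precision; a single final rounding: four significant digits.
Hardness H = 0.6343 GPa = 6.343e+08 Pa.
In SI base units: W = 12.82 N, H = 6.343e+08 Pa, K = 5.655e-03.
Sliding wear rate dV/dL = K·W/H: 5.655e-03 · 12.82 / 6.343e+08 = 1.143e-10 m³/m.

value=1.143e-10 m^3/m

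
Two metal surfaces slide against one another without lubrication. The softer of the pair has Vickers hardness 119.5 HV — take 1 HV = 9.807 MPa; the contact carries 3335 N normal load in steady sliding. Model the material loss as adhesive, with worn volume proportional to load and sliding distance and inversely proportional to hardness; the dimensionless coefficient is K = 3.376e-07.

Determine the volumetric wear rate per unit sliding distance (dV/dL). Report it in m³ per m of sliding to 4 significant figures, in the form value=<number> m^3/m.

value=9.607e-13 m^3/m

Intermediate values are displayed rounded. The algebra carries full float precision — rounded just once: four significant figures.
Hardness H = 119.5 HV × 9.807 MPa/HV = 1172 MPa = 1.172e+09 Pa.
Collected in SI base units: W = 3335 N, H = 1.172e+09 Pa, K = 3.376e-07.
The wear rate dV/dL = K·W/H: 3.376e-07 · 3335 / 1.172e+09 = 9.607e-13 m³/m.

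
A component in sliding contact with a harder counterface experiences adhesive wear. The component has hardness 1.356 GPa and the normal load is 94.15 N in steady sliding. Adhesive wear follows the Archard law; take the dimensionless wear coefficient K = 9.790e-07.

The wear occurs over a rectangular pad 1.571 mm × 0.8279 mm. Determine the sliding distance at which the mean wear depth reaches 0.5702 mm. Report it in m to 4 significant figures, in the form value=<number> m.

value=1.091e+04 m

Each operation keeps full float precision; intermediate values are printed rounded; one final rounding, at 4 significant figures.
Hardness H = 1.356 GPa = 1.356e+09 Pa.
Pad sides 1.571 mm × 0.8279 mm = 1.571e-03 m × 8.279e-04 m. Contact area A = 1.571e-03 m × 8.279e-04 m = 1.301e-06 m².
Depth limit h_lim = 0.5702 mm = 5.702e-04 m.
In SI base units: W = 94.15 N, H = 1.356e+09 Pa, K = 9.790e-07.
Allowed volume V_lim = h_lim·A = 5.702e-04 · 1.301e-06 = 7.416e-10 m³.
Life L = V_lim·H/(K·W) = 7.416e-10 · 1.356e+09 / (9.790e-07 · 94.15) = 1.091e+04 m.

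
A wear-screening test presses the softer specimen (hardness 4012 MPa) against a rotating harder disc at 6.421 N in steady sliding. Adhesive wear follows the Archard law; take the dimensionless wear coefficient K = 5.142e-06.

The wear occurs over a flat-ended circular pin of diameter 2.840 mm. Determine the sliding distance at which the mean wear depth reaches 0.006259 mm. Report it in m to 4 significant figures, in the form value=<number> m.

Displayed values are rounded. All working math holds full precision — a lone final rounding: four significant digits.
Convert: Hardness H = 4012 MPa = 4.012e+09 Pa.
Convert: Pin diameter d = 2.840 mm = 0.002840 m. Contact area A = π·d²/4 = π·(0.002840 m)²/4 = 6.335e-06 m².
Convert: Depth limit h_lim = 0.006259 mm = 6.259e-06 m.
SI base units throughout: W = 6.421 N, H = 4.012e+09 Pa, K = 5.142e-06.
Limit volume V_lim = h_lim·A = 6.259e-06 · 6.335e-06 = 3.965e-11 m³.
Life L = V_lim·H/(K·W) = 3.965e-11 · 4.012e+09 / (5.142e-06 · 6.421) = 4818 m.

value=4818 m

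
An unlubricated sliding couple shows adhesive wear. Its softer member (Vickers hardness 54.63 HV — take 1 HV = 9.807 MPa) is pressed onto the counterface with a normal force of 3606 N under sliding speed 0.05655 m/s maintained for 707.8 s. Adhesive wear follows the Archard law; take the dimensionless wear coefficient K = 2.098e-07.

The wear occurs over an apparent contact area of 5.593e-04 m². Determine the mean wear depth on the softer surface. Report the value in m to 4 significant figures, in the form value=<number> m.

Intermediate values are displayed rounded; all working math maintains full float precision; a single final rounding, at four significant figures.
Total distance L = v·t = 0.05655 m/s × 707.8 s = 40.03 m.
Hardness H = 54.63 HV × 9.807 MPa/HV = 535.8 MPa = 5.358e+08 Pa.
Collected in SI base units: W = 3606 N, H = 5.358e+08 Pa, K = 2.098e-07.
Wear volume V = K·W·L/H = 2.098e-07 · 3606 · 40.03 / 5.358e+08 = 5.652e-11 m³.
Depth of wear h = V/A = 5.652e-11 / 5.593e-04 = 1.011e-07 m.

value=1.011e-07 m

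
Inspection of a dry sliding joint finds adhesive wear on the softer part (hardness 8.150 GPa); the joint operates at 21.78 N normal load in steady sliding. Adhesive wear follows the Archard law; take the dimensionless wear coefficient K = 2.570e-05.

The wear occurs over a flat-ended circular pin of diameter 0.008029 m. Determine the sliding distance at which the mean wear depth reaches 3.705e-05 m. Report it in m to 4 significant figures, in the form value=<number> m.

value=2.731e+04 m

All working math runs at full precision, and the intermediates are printed rounded. Rounded once at the end: four significant figures.
Convert: Hardness H = 8.150 GPa = 8.150e+09 Pa.
Convert: Contact area A = π·d²/4 = π·(0.008029 m)²/4 = 5.063e-05 m².
Expressed in SI base units: W = 21.78 N, H = 8.150e+09 Pa, K = 2.570e-05.
Allowed volume V_lim = h_lim·A = 3.705e-05 · 5.063e-05 = 1.876e-09 m³.
Inverting, life L = V_lim·H/(K·W) = 1.876e-09 · 8.150e+09 / (2.570e-05 · 21.78) = 2.731e+04 m.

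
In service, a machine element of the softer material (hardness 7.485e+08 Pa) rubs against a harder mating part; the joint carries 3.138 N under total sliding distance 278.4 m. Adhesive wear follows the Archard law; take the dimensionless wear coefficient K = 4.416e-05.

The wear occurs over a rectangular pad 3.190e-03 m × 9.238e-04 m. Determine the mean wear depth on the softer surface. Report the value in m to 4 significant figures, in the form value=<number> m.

value=1.749e-05 m

All arithmetic keeps full precision — printed values are rounded. Rounded just once to 4 significant digits.
Convert: Contact area A = 3.190e-03 m × 9.238e-04 m = 2.947e-06 m².
As SI base values: W = 3.138 N, H = 7.485e+08 Pa, K = 4.416e-05.
Archard relation: V = K·W·L/H = 4.416e-05 · 3.138 · 278.4 / 7.485e+08 = 5.154e-11 m³.
Average depth h = V/A = 5.154e-11 / 2.947e-06 = 1.749e-05 m.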